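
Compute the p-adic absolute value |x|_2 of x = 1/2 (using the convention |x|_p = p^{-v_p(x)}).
|1/2|_2 = 2

Step 1 — compute v_2(x) by factoring powers of 2 out of the numerator and denominator: v_2(1/2) = -1. Step 2 — apply |x|_p = p^{-v_p(x)} = 2^{1} = 2.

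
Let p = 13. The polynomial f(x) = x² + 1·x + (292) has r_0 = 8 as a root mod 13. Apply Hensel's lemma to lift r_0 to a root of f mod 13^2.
r_1 = 86 (mod 169)

Hensel: r_{i+1} = r_i − f(r_i)·(f′(r_i))^{-1} mod 13^{i+2}, f′(x) = 2x + 1. Iterate:
  r_0 = 8 (mod 13)
  r_1 = 86 (mod 169)
Final: r = 86 satisfies f(r) ≡ 0 mod 13^2.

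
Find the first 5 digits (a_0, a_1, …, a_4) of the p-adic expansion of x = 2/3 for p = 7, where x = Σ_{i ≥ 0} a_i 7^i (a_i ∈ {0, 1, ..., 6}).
(a_0, …, a_4) = (3, 2, 2, 2, 2)

v_7(2/3) = 0 (numerator and denominator both coprime to 7), so x ∈ ℤ_7^×. Compute digits iteratively via a_i = x_i mod 7, x_{i+1} = (x_i − a_i)/7, with x_0 = x:
  x_0 = 2/3;  a_0 = 3;  x_1 = (x_0 − 3)/7 = -1/3
  x_1 = -1/3;  a_1 = 2;  x_2 = (x_1 − 2)/7 = -1/3
  x_2 = -1/3;  a_2 = 2;  x_3 = (x_2 − 2)/7 = -1/3
  x_3 = -1/3;  a_3 = 2;  x_4 = (x_3 − 2)/7 = -1/3
  x_4 = -1/3;  a_4 = 2;  x_5 = (x_4 − 2)/7 = -1/3
Digits: (3, 2, 2, 2, 2).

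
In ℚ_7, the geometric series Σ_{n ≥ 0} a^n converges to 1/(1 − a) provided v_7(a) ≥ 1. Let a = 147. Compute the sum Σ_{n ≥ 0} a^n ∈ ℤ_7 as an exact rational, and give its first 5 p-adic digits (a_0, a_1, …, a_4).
Σ a^n = 1/(1 − a) = -1/146;  first 5 digits = (1, 0, 3, 0, 2)

v_7(a) = 2 ≥ 1, so the series converges in ℤ_7 to 1/(1 − a) = 1/(1 − 147) = -1/146. Expand this rational in ℤ_7: compute digits iteratively via d_i = x_i mod 7, x_{i+1} = (x_i − d_i)/7. The first 5 digits are (1, 0, 3, 0, 2).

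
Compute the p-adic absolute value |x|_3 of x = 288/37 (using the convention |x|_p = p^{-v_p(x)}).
|288/37|_3 = 1/9

Step 1 — compute v_3(x) by factoring powers of 3 out of the numerator and denominator: v_3(288/37) = 2. Step 2 — apply |x|_p = p^{-v_p(x)} = 3^{-2} = 1/9.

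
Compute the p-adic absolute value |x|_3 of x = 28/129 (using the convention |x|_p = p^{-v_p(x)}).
|28/129|_3 = 3

Step 1 — compute v_3(x) by factoring powers of 3 out of the numerator and denominator: v_3(28/129) = -1. Step 2 — apply |x|_p = p^{-v_p(x)} = 3^{1} = 3.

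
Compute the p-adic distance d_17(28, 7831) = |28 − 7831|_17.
d_17(28, 7831) = 1/289

Step 1 — x − y = 28 − 7831 = -7803. Step 2 — v_17(-7803) = 2 (factor: -7803 = −(17^2 · 27); the sign does not affect v_p). Step 3 — |x − y|_17 = 17^{-2} = 1/289.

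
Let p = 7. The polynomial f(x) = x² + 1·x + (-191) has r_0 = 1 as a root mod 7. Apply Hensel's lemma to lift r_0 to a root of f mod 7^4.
r_3 = 1485 (mod 2401)

Hensel: r_{i+1} = r_i − f(r_i)·(f′(r_i))^{-1} mod 7^{i+2}, f′(x) = 2x + 1. Iterate:
  r_0 = 1 (mod 7)
  r_1 = 15 (mod 49)
  r_2 = 113 (mod 343)
  r_3 = 1485 (mod 2401)
Final: r = 1485 satisfies f(r) ≡ 0 mod 7^4.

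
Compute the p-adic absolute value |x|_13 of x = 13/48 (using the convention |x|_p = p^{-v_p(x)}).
|13/48|_13 = 1/13

Step 1 — compute v_13(x) by factoring powers of 13 out of the numerator and denominator: v_13(13/48) = 1. Step 2 — apply |x|_p = p^{-v_p(x)} = 13^{-1} = 1/13.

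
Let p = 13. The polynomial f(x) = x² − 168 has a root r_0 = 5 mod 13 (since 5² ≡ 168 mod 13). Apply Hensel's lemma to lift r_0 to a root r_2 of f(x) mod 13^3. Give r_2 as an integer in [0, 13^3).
r_2 = 915 (mod 2197)

Hensel's recurrence: r_{i+1} = r_i − f(r_i)·(f′(r_i))^{-1} mod 13^{i+2}, with f′(x) = 2x. Iterate:
  r_0 = 5 (mod 13)
  r_1 = 70 (mod 169)
  r_2 = 915 (mod 2197)
Final: r_2 = 915, and one checks f(r_2) ≡ 0 mod 13^3.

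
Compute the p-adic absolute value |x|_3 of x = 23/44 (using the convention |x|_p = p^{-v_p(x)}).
|23/44|_3 = 1

Step 1 — compute v_3(x) by factoring powers of 3 out of the numerator and denominator: v_3(23/44) = 0. Step 2 — apply |x|_p = p^{-v_p(x)} = 3^{0} = 1.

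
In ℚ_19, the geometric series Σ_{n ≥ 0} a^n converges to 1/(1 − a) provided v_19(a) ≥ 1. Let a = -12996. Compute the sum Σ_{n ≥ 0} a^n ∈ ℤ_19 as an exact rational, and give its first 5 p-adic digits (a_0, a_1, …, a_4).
Σ a^n = 1/(1 − a) = 1/12997;  first 5 digits = (1, 0, 2, 17, 3)

v_19(a) = 2 ≥ 1, so the series converges in ℤ_19 to 1/(1 − a) = 1/(1 − (-12996)) = 1/12997. Expand this rational in ℤ_19: compute digits iteratively via d_i = x_i mod 19, x_{i+1} = (x_i − d_i)/19. The first 5 digits are (1, 0, 2, 17, 3).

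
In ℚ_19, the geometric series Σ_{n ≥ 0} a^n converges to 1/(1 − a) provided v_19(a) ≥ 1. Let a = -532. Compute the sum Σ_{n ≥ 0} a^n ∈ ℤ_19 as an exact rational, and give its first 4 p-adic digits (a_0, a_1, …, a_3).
Σ a^n = 1/(1 − a) = 1/533;  first 4 digits = (1, 10, 3, 15)

v_19(a) = 1 ≥ 1, so the series converges in ℤ_19 to 1/(1 − a) = 1/(1 − (-532)) = 1/533. Expand this rational in ℤ_19: compute digits iteratively via d_i = x_i mod 19, x_{i+1} = (x_i − d_i)/19. The first 4 digits are (1, 10, 3, 15).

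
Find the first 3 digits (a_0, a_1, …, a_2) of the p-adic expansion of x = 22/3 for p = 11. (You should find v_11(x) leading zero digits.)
(a_0, …, a_2) = (0, 8, 3)

v_11(22/3) = 1, so a_0 = ... = a_0 = 0. Factor out: x = 11^1 · u with u = 2/3 a unit in ℤ_11. Expand u iteratively via a_{v+i} = u_i mod 11, u_{i+1} = (u_i − a_{v+i})/11:
  u_0 = 2/3;  a_1 = 8;  u_1 = (u_0 − 8)/11 = -2/3
  u_1 = -2/3;  a_2 = 3;  u_2 = (u_1 − 3)/11 = -1/3
Digits: (0, 8, 3).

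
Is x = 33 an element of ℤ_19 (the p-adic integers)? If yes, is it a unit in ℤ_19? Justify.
x ∈ ℤ_19^× (unit); v_19(x) = 0

ℤ_19 = {x ∈ ℚ_19 : v_19(x) ≥ 0} and ℤ_19^× = {x ∈ ℤ_19 : v_19(x) = 0}. Here v_19(33) = v_19(num) − v_19(den) = 0; compare against these criteria.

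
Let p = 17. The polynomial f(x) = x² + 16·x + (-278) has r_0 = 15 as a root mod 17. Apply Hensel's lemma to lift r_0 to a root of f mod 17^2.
r_1 = 168 (mod 289)

Hensel: r_{i+1} = r_i − f(r_i)·(f′(r_i))^{-1} mod 17^{i+2}, f′(x) = 2x + 16. Iterate:
  r_0 = 15 (mod 17)
  r_1 = 168 (mod 289)
Final: r = 168 satisfies f(r) ≡ 0 mod 17^2.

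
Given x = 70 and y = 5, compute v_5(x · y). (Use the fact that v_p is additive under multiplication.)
v_5(350) = 2

v_p(x) = 1 (factor: 70 = 5^1 · 14); v_p(y) = 1 (factor: 5 = 5^1 · 1). Additivity: v_p(xy) = v_p(x) + v_p(y) = 1 + 1 = 2. (Direct check: xy = 350 = 5^2 · (14).)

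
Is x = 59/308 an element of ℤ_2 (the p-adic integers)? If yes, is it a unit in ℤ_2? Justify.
x ∉ ℤ_2 (v_2(x) = -2 < 0)

ℤ_2 = {x ∈ ℚ_2 : v_2(x) ≥ 0} and ℤ_2^× = {x ∈ ℤ_2 : v_2(x) = 0}. Here v_2(59/308) = v_2(num) − v_2(den) = -2; compare against these criteria.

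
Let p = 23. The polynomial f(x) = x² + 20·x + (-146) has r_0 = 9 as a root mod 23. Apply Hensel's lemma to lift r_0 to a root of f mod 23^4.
r_3 = 68595 (mod 279841)

Hensel: r_{i+1} = r_i − f(r_i)·(f′(r_i))^{-1} mod 23^{i+2}, f′(x) = 2x + 20. Iterate:
  r_0 = 9 (mod 23)
  r_1 = 354 (mod 529)
  r_2 = 7760 (mod 12167)
  r_3 = 68595 (mod 279841)
Final: r = 68595 satisfies f(r) ≡ 0 mod 23^4.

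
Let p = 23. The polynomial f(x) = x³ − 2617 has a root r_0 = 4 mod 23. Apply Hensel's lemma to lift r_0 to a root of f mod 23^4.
r_3 = 178231 (mod 279841)

Hensel: r_{i+1} = r_i − f(r_i)/f′(r_i) mod 23^{i+2}, where f′(x) = 3x². Iterate:
  r_0 = 4 (mod 23)
  r_1 = 487 (mod 529)
  r_2 = 7893 (mod 12167)
  r_3 = 178231 (mod 279841)
Final: r = 178231 with f(r) ≡ 0 mod 23^4.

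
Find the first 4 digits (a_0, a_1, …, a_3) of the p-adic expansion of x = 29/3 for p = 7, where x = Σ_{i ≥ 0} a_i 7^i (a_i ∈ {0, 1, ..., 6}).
(a_0, …, a_3) = (5, 3, 2, 2)

v_7(29/3) = 0 (numerator and denominator both coprime to 7), so x ∈ ℤ_7^×. Compute digits iteratively via a_i = x_i mod 7, x_{i+1} = (x_i − a_i)/7, with x_0 = x:
  x_0 = 29/3;  a_0 = 5;  x_1 = (x_0 − 5)/7 = 2/3
  x_1 = 2/3;  a_1 = 3;  x_2 = (x_1 − 3)/7 = -1/3
  x_2 = -1/3;  a_2 = 2;  x_3 = (x_2 − 2)/7 = -1/3
  x_3 = -1/3;  a_3 = 2;  x_4 = (x_3 − 2)/7 = -1/3
Digits: (5, 3, 2, 2).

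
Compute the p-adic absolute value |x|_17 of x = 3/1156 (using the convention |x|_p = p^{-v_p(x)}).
|3/1156|_17 = 289

Step 1 — compute v_17(x) by factoring powers of 17 out of the numerator and denominator: v_17(3/1156) = -2. Step 2 — apply |x|_p = p^{-v_p(x)} = 17^{2} = 289.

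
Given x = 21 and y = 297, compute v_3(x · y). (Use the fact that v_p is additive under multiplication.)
v_3(6237) = 4

v_p(x) = 1 (factor: 21 = 3^1 · 7); v_p(y) = 3 (factor: 297 = 3^3 · 11). Additivity: v_p(xy) = v_p(x) + v_p(y) = 1 + 3 = 4. (Direct check: xy = 6237 = 3^4 · (77).)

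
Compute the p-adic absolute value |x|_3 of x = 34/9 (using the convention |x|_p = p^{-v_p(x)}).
|34/9|_3 = 9

Step 1 — compute v_3(x) by factoring powers of 3 out of the numerator and denominator: v_3(34/9) = -2. Step 2 — apply |x|_p = p^{-v_p(x)} = 3^{2} = 9.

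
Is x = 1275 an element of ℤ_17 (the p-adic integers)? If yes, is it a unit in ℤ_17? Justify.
x ∈ ℤ_17 but not a unit; v_17(x) = 1 > 0

ℤ_17 = {x ∈ ℚ_17 : v_17(x) ≥ 0} and ℤ_17^× = {x ∈ ℤ_17 : v_17(x) = 0}. Here v_17(1275) = v_17(num) − v_17(den) = 1; compare against these criteria.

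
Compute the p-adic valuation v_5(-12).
v_5(-12) = 0

v_5(n) is the largest exponent k such that 5^k divides n. Factor out: -12 = -5^0 · 12. (Sign doesn't affect v_p.) So v_5(-12) = 0.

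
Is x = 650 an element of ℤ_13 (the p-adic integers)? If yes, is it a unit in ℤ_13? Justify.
x ∈ ℤ_13 but not a unit; v_13(x) = 1 > 0

ℤ_13 = {x ∈ ℚ_13 : v_13(x) ≥ 0} and ℤ_13^× = {x ∈ ℤ_13 : v_13(x) = 0}. Here v_13(650) = v_13(num) − v_13(den) = 1; compare against these criteria.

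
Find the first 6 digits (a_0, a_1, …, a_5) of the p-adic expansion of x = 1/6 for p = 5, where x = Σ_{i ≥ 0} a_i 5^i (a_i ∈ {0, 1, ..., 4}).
(a_0, …, a_5) = (1, 4, 0, 4, 0, 4)

v_5(1/6) = 0 (numerator and denominator both coprime to 5), so x ∈ ℤ_5^×. Compute digits iteratively via a_i = x_i mod 5, x_{i+1} = (x_i − a_i)/5, with x_0 = x:
  x_0 = 1/6;  a_0 = 1;  x_1 = (x_0 − 1)/5 = -1/6
  x_1 = -1/6;  a_1 = 4;  x_2 = (x_1 − 4)/5 = -5/6
  x_2 = -5/6;  a_2 = 0;  x_3 = (x_2 − 0)/5 = -1/6
  x_3 = -1/6;  a_3 = 4;  x_4 = (x_3 − 4)/5 = -5/6
  x_4 = -5/6;  a_4 = 0;  x_5 = (x_4 − 0)/5 = -1/6
  x_5 = -1/6;  a_5 = 4;  x_6 = (x_5 − 4)/5 = -5/6
Digits: (1, 4, 0, 4, 0, 4).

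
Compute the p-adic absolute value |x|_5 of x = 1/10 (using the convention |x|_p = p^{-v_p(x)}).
|1/10|_5 = 5

Step 1 — compute v_5(x) by factoring powers of 5 out of the numerator and denominator: v_5(1/10) = -1. Step 2 — apply |x|_p = p^{-v_p(x)} = 5^{1} = 5.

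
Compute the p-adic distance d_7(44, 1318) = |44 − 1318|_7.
d_7(44, 1318) = 1/49

Step 1 — x − y = 44 − 1318 = -1274. Step 2 — v_7(-1274) = 2 (factor: -1274 = −(7^2 · 26); the sign does not affect v_p). Step 3 — |x − y|_7 = 7^{-2} = 1/49.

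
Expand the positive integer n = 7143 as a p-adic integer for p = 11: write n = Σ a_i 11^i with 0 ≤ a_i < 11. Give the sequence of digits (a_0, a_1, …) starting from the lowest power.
(a_0, a_1, …) = (4, 0, 4, 5)

Repeated division by 11 gives the digits low-to-high: 7143 = 4 + 4·11^2 + 5·11^3. Digit sequence: (4, 0, 4, 5).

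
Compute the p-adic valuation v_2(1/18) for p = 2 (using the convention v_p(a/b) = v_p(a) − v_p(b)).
v_2(1/18) = -1

Factor powers of 2 from the numerator and denominator of the reduced fraction: 1 = 2^0 · 1 and 18 = 2^1 · 9. Apply v_p(a/b) = v_p(a) − v_p(b): v_2(1/18) = 0 − 1 = -1.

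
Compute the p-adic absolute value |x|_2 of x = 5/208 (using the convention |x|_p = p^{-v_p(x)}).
|5/208|_2 = 16

Step 1 — compute v_2(x) by factoring powers of 2 out of the numerator and denominator: v_2(5/208) = -4. Step 2 — apply |x|_p = p^{-v_p(x)} = 2^{4} = 16.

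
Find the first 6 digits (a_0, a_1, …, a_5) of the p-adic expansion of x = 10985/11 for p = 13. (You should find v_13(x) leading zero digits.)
(a_0, …, a_5) = (0, 0, 0, 4, 8, 10)

v_13(10985/11) = 3, so a_0 = ... = a_2 = 0. Factor out: x = 13^3 · u with u = 5/11 a unit in ℤ_13. Expand u iteratively via a_{v+i} = u_i mod 13, u_{i+1} = (u_i − a_{v+i})/13:
  u_0 = 5/11;  a_3 = 4;  u_1 = (u_0 − 4)/13 = -3/11
  u_1 = -3/11;  a_4 = 8;  u_2 = (u_1 − 8)/13 = -7/11
  u_2 = -7/11;  a_5 = 10;  u_3 = (u_2 − 10)/13 = -9/11
Digits: (0, 0, 0, 4, 8, 10).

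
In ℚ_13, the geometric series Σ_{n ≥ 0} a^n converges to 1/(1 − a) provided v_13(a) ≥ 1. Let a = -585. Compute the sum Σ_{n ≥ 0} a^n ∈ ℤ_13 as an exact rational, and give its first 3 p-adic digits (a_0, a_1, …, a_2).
Σ a^n = 1/(1 − a) = 1/586;  first 3 digits = (1, 7, 6)

v_13(a) = 1 ≥ 1, so the series converges in ℤ_13 to 1/(1 − a) = 1/(1 − (-585)) = 1/586. Expand this rational in ℤ_13: compute digits iteratively via d_i = x_i mod 13, x_{i+1} = (x_i − d_i)/13. The first 3 digits are (1, 7, 6).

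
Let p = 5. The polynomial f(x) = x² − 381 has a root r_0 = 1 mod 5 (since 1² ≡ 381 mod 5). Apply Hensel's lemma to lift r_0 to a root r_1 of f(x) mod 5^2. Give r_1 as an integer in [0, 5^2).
r_1 = 16 (mod 25)

Hensel's recurrence: r_{i+1} = r_i − f(r_i)·(f′(r_i))^{-1} mod 5^{i+2}, with f′(x) = 2x. Iterate:
  r_0 = 1 (mod 5)
  r_1 = 16 (mod 25)
Final: r_1 = 16, and one checks f(r_1) ≡ 0 mod 5^2.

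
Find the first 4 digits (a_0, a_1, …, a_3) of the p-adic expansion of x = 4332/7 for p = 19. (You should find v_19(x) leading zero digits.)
(a_0, …, a_3) = (0, 0, 18, 10)

v_19(4332/7) = 2, so a_0 = ... = a_1 = 0. Factor out: x = 19^2 · u with u = 12/7 a unit in ℤ_19. Expand u iteratively via a_{v+i} = u_i mod 19, u_{i+1} = (u_i − a_{v+i})/19:
  u_0 = 12/7;  a_2 = 18;  u_1 = (u_0 − 18)/19 = -6/7
  u_1 = -6/7;  a_3 = 10;  u_2 = (u_1 − 10)/19 = -4/7
Digits: (0, 0, 18, 10).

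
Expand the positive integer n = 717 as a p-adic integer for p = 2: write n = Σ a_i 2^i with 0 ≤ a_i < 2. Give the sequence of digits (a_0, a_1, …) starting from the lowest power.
(a_0, a_1, …) = (1, 0, 1, 1, 0, 0, 1, 1, 0, 1)

Repeated division by 2 gives the digits low-to-high: 717 = 1 + 1·2^2 + 1·2^3 + 1·2^6 + 1·2^7 + 1·2^9. Digit sequence: (1, 0, 1, 1, 0, 0, 1, 1, 0, 1).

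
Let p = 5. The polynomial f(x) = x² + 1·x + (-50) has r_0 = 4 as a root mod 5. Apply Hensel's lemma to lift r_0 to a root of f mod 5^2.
r_1 = 24 (mod 25)

Hensel: r_{i+1} = r_i − f(r_i)·(f′(r_i))^{-1} mod 5^{i+2}, f′(x) = 2x + 1. Iterate:
  r_0 = 4 (mod 5)
  r_1 = 24 (mod 25)
Final: r = 24 satisfies f(r) ≡ 0 mod 5^2.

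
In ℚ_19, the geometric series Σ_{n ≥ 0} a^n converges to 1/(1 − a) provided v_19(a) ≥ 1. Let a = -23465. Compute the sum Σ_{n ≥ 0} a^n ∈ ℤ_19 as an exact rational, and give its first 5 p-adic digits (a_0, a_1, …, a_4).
Σ a^n = 1/(1 − a) = 1/23466;  first 5 digits = (1, 0, 11, 15, 6)

v_19(a) = 2 ≥ 1, so the series converges in ℤ_19 to 1/(1 − a) = 1/(1 − (-23465)) = 1/23466. Expand this rational in ℤ_19: compute digits iteratively via d_i = x_i mod 19, x_{i+1} = (x_i − d_i)/19. The first 5 digits are (1, 0, 11, 15, 6).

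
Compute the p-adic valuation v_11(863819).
v_11(863819) = 4

v_11(n) is the largest exponent k such that 11^k divides n. Factor out: 863819 = 11^4 · 59. (Sign doesn't affect v_p.) So v_11(863819) = 4.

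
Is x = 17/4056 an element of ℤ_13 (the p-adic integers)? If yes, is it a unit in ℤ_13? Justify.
x ∉ ℤ_13 (v_13(x) = -2 < 0)

ℤ_13 = {x ∈ ℚ_13 : v_13(x) ≥ 0} and ℤ_13^× = {x ∈ ℤ_13 : v_13(x) = 0}. Here v_13(17/4056) = v_13(num) − v_13(den) = -2; compare against these criteria.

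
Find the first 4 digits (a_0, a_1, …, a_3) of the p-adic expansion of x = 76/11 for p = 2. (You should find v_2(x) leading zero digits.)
(a_0, …, a_3) = (0, 0, 1, 0)

v_2(76/11) = 2, so a_0 = ... = a_1 = 0. Factor out: x = 2^2 · u with u = 19/11 a unit in ℤ_2. Expand u iteratively via a_{v+i} = u_i mod 2, u_{i+1} = (u_i − a_{v+i})/2:
  u_0 = 19/11;  a_2 = 1;  u_1 = (u_0 − 1)/2 = 4/11
  u_1 = 4/11;  a_3 = 0;  u_2 = (u_1 − 0)/2 = 2/11
Digits: (0, 0, 1, 0).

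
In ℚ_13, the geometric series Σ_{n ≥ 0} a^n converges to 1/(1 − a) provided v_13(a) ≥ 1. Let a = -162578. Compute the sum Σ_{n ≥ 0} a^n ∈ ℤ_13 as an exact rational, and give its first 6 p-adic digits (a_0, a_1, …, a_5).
Σ a^n = 1/(1 − a) = 1/162579;  first 6 digits = (1, 0, 0, 4, 7, 12)

v_13(a) = 3 ≥ 1, so the series converges in ℤ_13 to 1/(1 − a) = 1/(1 − (-162578)) = 1/162579. Expand this rational in ℤ_13: compute digits iteratively via d_i = x_i mod 13, x_{i+1} = (x_i − d_i)/13. The first 6 digits are (1, 0, 0, 4, 7, 12).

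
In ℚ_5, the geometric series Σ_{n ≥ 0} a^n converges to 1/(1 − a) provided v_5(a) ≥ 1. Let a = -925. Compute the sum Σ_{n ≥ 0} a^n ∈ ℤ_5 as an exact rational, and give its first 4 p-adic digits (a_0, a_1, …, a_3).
Σ a^n = 1/(1 − a) = 1/926;  first 4 digits = (1, 0, 3, 2)

v_5(a) = 2 ≥ 1, so the series converges in ℤ_5 to 1/(1 − a) = 1/(1 − (-925)) = 1/926. Expand this rational in ℤ_5: compute digits iteratively via d_i = x_i mod 5, x_{i+1} = (x_i − d_i)/5. The first 4 digits are (1, 0, 3, 2).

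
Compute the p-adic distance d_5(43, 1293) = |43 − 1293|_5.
d_5(43, 1293) = 1/625

Step 1 — x − y = 43 − 1293 = -1250. Step 2 — v_5(-1250) = 4 (factor: -1250 = −(5^4 · 2); the sign does not affect v_p). Step 3 — |x − y|_5 = 5^{-4} = 1/625.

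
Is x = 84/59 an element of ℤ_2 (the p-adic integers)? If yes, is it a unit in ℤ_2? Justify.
x ∈ ℤ_2 but not a unit; v_2(x) = 2 > 0

ℤ_2 = {x ∈ ℚ_2 : v_2(x) ≥ 0} and ℤ_2^× = {x ∈ ℤ_2 : v_2(x) = 0}. Here v_2(84/59) = v_2(num) − v_2(den) = 2; compare against these criteria.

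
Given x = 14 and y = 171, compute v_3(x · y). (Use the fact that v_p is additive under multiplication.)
v_3(2394) = 2

v_p(x) = 0 (factor: 14 = 3^0 · 14); v_p(y) = 2 (factor: 171 = 3^2 · 19). Additivity: v_p(xy) = v_p(x) + v_p(y) = 0 + 2 = 2. (Direct check: xy = 2394 = 3^2 · (266).)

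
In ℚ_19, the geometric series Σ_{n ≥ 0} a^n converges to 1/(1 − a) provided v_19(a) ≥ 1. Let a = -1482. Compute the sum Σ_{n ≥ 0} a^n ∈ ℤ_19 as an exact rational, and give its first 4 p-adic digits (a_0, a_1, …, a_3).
Σ a^n = 1/(1 − a) = 1/1483;  first 4 digits = (1, 17, 18, 7)

v_19(a) = 1 ≥ 1, so the series converges in ℤ_19 to 1/(1 − a) = 1/(1 − (-1482)) = 1/1483. Expand this rational in ℤ_19: compute digits iteratively via d_i = x_i mod 19, x_{i+1} = (x_i − d_i)/19. The first 4 digits are (1, 17, 18, 7).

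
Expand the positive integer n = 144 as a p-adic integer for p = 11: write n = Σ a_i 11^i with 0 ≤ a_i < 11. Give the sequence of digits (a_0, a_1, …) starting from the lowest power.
(a_0, a_1, …) = (1, 2, 1)

Repeated division by 11 gives the digits low-to-high: 144 = 1 + 2·11^1 + 1·11^2. Digit sequence: (1, 2, 1).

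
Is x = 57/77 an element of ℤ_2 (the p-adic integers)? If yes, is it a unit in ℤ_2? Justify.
x ∈ ℤ_2^× (unit); v_2(x) = 0

ℤ_2 = {x ∈ ℚ_2 : v_2(x) ≥ 0} and ℤ_2^× = {x ∈ ℤ_2 : v_2(x) = 0}. Here v_2(57/77) = v_2(num) − v_2(den) = 0; compare against these criteria.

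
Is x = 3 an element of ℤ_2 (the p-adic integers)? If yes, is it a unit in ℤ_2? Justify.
x ∈ ℤ_2^× (unit); v_2(x) = 0

ℤ_2 = {x ∈ ℚ_2 : v_2(x) ≥ 0} and ℤ_2^× = {x ∈ ℤ_2 : v_2(x) = 0}. Here v_2(3) = v_2(num) − v_2(den) = 0; compare against these criteria.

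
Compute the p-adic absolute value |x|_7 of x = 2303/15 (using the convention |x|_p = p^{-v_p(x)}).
|2303/15|_7 = 1/49

Step 1 — compute v_7(x) by factoring powers of 7 out of the numerator and denominator: v_7(2303/15) = 2. Step 2 — apply |x|_p = p^{-v_p(x)} = 7^{-2} = 1/49.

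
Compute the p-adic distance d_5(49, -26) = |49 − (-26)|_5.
d_5(49, -26) = 1/25

Step 1 — x − y = 49 − (-26) = 75. Step 2 — v_5(75) = 2 (factor: 75 = (5^2 · 3); the sign does not affect v_p). Step 3 — |x − y|_5 = 5^{-2} = 1/25.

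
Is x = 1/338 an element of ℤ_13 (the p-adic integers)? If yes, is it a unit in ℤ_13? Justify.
x ∉ ℤ_13 (v_13(x) = -2 < 0)

ℤ_13 = {x ∈ ℚ_13 : v_13(x) ≥ 0} and ℤ_13^× = {x ∈ ℤ_13 : v_13(x) = 0}. Here v_13(1/338) = v_13(num) − v_13(den) = -2; compare against these criteria.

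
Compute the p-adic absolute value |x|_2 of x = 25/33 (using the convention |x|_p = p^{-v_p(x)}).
|25/33|_2 = 1

Step 1 — compute v_2(x) by factoring powers of 2 out of the numerator and denominator: v_2(25/33) = 0. Step 2 — apply |x|_p = p^{-v_p(x)} = 2^{0} = 1.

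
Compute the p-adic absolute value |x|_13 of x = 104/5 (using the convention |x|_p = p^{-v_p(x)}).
|104/5|_13 = 1/13

Step 1 — compute v_13(x) by factoring powers of 13 out of the numerator and denominator: v_13(104/5) = 1. Step 2 — apply |x|_p = p^{-v_p(x)} = 13^{-1} = 1/13.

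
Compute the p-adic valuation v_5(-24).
v_5(-24) = 0

v_5(n) is the largest exponent k such that 5^k divides n. Factor out: -24 = -5^0 · 24. (Sign doesn't affect v_p.) So v_5(-24) = 0.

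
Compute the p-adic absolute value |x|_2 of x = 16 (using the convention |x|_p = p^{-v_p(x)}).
|16|_2 = 1/16

Step 1 — compute v_2(x) by factoring powers of 2 out of the numerator and denominator: v_2(16) = 4. Step 2 — apply |x|_p = p^{-v_p(x)} = 2^{-4} = 1/16.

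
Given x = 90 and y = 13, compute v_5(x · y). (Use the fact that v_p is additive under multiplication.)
v_5(1170) = 1

v_p(x) = 1 (factor: 90 = 5^1 · 18); v_p(y) = 0 (factor: 13 = 5^0 · 13). Additivity: v_p(xy) = v_p(x) + v_p(y) = 1 + 0 = 1. (Direct check: xy = 1170 = 5^1 · (234).)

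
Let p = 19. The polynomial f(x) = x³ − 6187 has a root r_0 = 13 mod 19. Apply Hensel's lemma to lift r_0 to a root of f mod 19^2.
r_1 = 70 (mod 361)

Hensel: r_{i+1} = r_i − f(r_i)/f′(r_i) mod 19^{i+2}, where f′(x) = 3x². Iterate:
  r_0 = 13 (mod 19)
  r_1 = 70 (mod 361)
Final: r = 70 with f(r) ≡ 0 mod 19^2.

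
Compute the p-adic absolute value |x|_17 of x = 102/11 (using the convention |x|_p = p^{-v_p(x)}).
|102/11|_17 = 1/17

Step 1 — compute v_17(x) by factoring powers of 17 out of the numerator and denominator: v_17(102/11) = 1. Step 2 — apply |x|_p = p^{-v_p(x)} = 17^{-1} = 1/17.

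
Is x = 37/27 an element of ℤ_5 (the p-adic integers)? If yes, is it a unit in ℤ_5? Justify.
x ∈ ℤ_5^× (unit); v_5(x) = 0

ℤ_5 = {x ∈ ℚ_5 : v_5(x) ≥ 0} and ℤ_5^× = {x ∈ ℤ_5 : v_5(x) = 0}. Here v_5(37/27) = v_5(num) − v_5(den) = 0; compare against these criteria.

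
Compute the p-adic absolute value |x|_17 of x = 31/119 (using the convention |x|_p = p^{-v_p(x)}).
|31/119|_17 = 17

Step 1 — compute v_17(x) by factoring powers of 17 out of the numerator and denominator: v_17(31/119) = -1. Step 2 — apply |x|_p = p^{-v_p(x)} = 17^{1} = 17.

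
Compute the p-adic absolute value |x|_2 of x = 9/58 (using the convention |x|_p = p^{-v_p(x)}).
|9/58|_2 = 2

Step 1 — compute v_2(x) by factoring powers of 2 out of the numerator and denominator: v_2(9/58) = -1. Step 2 — apply |x|_p = p^{-v_p(x)} = 2^{1} = 2.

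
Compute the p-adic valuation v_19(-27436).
v_19(-27436) = 3

v_19(n) is the largest exponent k such that 19^k divides n. Factor out: -27436 = -19^3 · 4. (Sign doesn't affect v_p.) So v_19(-27436) = 3.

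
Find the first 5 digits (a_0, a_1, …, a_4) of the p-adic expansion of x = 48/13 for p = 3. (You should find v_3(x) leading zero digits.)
(a_0, …, a_4) = (0, 1, 1, 2, 2)

v_3(48/13) = 1, so a_0 = ... = a_0 = 0. Factor out: x = 3^1 · u with u = 16/13 a unit in ℤ_3. Expand u iteratively via a_{v+i} = u_i mod 3, u_{i+1} = (u_i − a_{v+i})/3:
  u_0 = 16/13;  a_1 = 1;  u_1 = (u_0 − 1)/3 = 1/13
  u_1 = 1/13;  a_2 = 1;  u_2 = (u_1 − 1)/3 = -4/13
  u_2 = -4/13;  a_3 = 2;  u_3 = (u_2 − 2)/3 = -10/13
  u_3 = -10/13;  a_4 = 2;  u_4 = (u_3 − 2)/3 = -12/13
Digits: (0, 1, 1, 2, 2).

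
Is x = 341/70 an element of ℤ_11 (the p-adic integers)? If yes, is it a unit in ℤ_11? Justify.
x ∈ ℤ_11 but not a unit; v_11(x) = 1 > 0

ℤ_11 = {x ∈ ℚ_11 : v_11(x) ≥ 0} and ℤ_11^× = {x ∈ ℤ_11 : v_11(x) = 0}. Here v_11(341/70) = v_11(num) − v_11(den) = 1; compare against these criteria.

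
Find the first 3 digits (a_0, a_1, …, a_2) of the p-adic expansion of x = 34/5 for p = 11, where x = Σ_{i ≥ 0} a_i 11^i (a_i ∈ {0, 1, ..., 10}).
(a_0, …, a_2) = (9, 2, 2)

v_11(34/5) = 0 (numerator and denominator both coprime to 11), so x ∈ ℤ_11^×. Compute digits iteratively via a_i = x_i mod 11, x_{i+1} = (x_i − a_i)/11, with x_0 = x:
  x_0 = 34/5;  a_0 = 9;  x_1 = (x_0 − 9)/11 = -1/5
  x_1 = -1/5;  a_1 = 2;  x_2 = (x_1 − 2)/11 = -1/5
  x_2 = -1/5;  a_2 = 2;  x_3 = (x_2 − 2)/11 = -1/5
Digits: (9, 2, 2).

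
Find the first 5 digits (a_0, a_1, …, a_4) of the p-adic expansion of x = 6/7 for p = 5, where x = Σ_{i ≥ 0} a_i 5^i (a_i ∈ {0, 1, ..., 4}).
(a_0, …, a_4) = (3, 1, 4, 2, 3)

v_5(6/7) = 0 (numerator and denominator both coprime to 5), so x ∈ ℤ_5^×. Compute digits iteratively via a_i = x_i mod 5, x_{i+1} = (x_i − a_i)/5, with x_0 = x:
  x_0 = 6/7;  a_0 = 3;  x_1 = (x_0 − 3)/5 = -3/7
  x_1 = -3/7;  a_1 = 1;  x_2 = (x_1 − 1)/5 = -2/7
  x_2 = -2/7;  a_2 = 4;  x_3 = (x_2 − 4)/5 = -6/7
  x_3 = -6/7;  a_3 = 2;  x_4 = (x_3 − 2)/5 = -4/7
  x_4 = -4/7;  a_4 = 3;  x_5 = (x_4 − 3)/5 = -5/7
Digits: (3, 1, 4, 2, 3).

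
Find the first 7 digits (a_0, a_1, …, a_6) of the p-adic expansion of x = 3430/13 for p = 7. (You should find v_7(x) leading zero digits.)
(a_0, …, a_6) = (0, 0, 0, 4, 6, 5, 4)

v_7(3430/13) = 3, so a_0 = ... = a_2 = 0. Factor out: x = 7^3 · u with u = 10/13 a unit in ℤ_7. Expand u iteratively via a_{v+i} = u_i mod 7, u_{i+1} = (u_i − a_{v+i})/7:
  u_0 = 10/13;  a_3 = 4;  u_1 = (u_0 − 4)/7 = -6/13
  u_1 = -6/13;  a_4 = 6;  u_2 = (u_1 − 6)/7 = -12/13
  u_2 = -12/13;  a_5 = 5;  u_3 = (u_2 − 5)/7 = -11/13
  u_3 = -11/13;  a_6 = 4;  u_4 = (u_3 − 4)/7 = -9/13
Digits: (0, 0, 0, 4, 6, 5, 4).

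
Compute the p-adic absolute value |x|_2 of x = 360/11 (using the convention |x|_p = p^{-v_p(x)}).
|360/11|_2 = 1/8

Step 1 — compute v_2(x) by factoring powers of 2 out of the numerator and denominator: v_2(360/11) = 3. Step 2 — apply |x|_p = p^{-v_p(x)} = 2^{-3} = 1/8.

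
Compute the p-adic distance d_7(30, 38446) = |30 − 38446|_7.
d_7(30, 38446) = 1/2401

Step 1 — x − y = 30 − 38446 = -38416. Step 2 — v_7(-38416) = 4 (factor: -38416 = −(7^4 · 16); the sign does not affect v_p). Step 3 — |x − y|_7 = 7^{-4} = 1/2401.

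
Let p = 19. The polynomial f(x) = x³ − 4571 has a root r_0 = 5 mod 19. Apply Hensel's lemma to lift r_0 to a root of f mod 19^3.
r_2 = 3501 (mod 6859)

Hensel: r_{i+1} = r_i − f(r_i)/f′(r_i) mod 19^{i+2}, where f′(x) = 3x². Iterate:
  r_0 = 5 (mod 19)
  r_1 = 252 (mod 361)
  r_2 = 3501 (mod 6859)
Final: r = 3501 with f(r) ≡ 0 mod 19^3.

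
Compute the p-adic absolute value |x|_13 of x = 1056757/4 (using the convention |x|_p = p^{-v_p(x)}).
|1056757/4|_13 = 1/28561

Step 1 — compute v_13(x) by factoring powers of 13 out of the numerator and denominator: v_13(1056757/4) = 4. Step 2 — apply |x|_p = p^{-v_p(x)} = 13^{-4} = 1/28561.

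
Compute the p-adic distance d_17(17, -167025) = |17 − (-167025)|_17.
d_17(17, -167025) = 1/83521

Step 1 — x − y = 17 − (-167025) = 167042. Step 2 — v_17(167042) = 4 (factor: 167042 = (17^4 · 2); the sign does not affect v_p). Step 3 — |x − y|_17 = 17^{-4} = 1/83521.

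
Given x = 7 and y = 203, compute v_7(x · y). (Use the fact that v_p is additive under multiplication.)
v_7(1421) = 2

v_p(x) = 1 (factor: 7 = 7^1 · 1); v_p(y) = 1 (factor: 203 = 7^1 · 29). Additivity: v_p(xy) = v_p(x) + v_p(y) = 1 + 1 = 2. (Direct check: xy = 1421 = 7^2 · (29).)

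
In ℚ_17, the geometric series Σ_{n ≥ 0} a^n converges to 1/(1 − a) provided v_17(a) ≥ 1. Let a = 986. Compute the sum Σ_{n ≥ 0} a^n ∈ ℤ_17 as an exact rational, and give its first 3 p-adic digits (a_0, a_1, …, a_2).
Σ a^n = 1/(1 − a) = -1/985;  first 3 digits = (1, 7, 1)

v_17(a) = 1 ≥ 1, so the series converges in ℤ_17 to 1/(1 − a) = 1/(1 − 986) = -1/985. Expand this rational in ℤ_17: compute digits iteratively via d_i = x_i mod 17, x_{i+1} = (x_i − d_i)/17. The first 3 digits are (1, 7, 1).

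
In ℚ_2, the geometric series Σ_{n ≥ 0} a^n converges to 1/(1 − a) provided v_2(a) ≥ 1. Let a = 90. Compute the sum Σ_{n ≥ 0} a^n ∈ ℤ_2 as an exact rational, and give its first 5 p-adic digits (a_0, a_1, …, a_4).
Σ a^n = 1/(1 − a) = -1/89;  first 5 digits = (1, 1, 1, 0, 1)

v_2(a) = 1 ≥ 1, so the series converges in ℤ_2 to 1/(1 − a) = 1/(1 − 90) = -1/89. Expand this rational in ℤ_2: compute digits iteratively via d_i = x_i mod 2, x_{i+1} = (x_i − d_i)/2. The first 5 digits are (1, 1, 1, 0, 1).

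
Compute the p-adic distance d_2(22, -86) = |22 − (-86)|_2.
d_2(22, -86) = 1/4

Step 1 — x − y = 22 − (-86) = 108. Step 2 — v_2(108) = 2 (factor: 108 = (2^2 · 27); the sign does not affect v_p). Step 3 — |x − y|_2 = 2^{-2} = 1/4.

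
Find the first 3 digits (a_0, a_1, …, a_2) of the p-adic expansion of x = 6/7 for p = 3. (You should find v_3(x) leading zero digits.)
(a_0, …, a_2) = (0, 2, 2)

v_3(6/7) = 1, so a_0 = ... = a_0 = 0. Factor out: x = 3^1 · u with u = 2/7 a unit in ℤ_3. Expand u iteratively via a_{v+i} = u_i mod 3, u_{i+1} = (u_i − a_{v+i})/3:
  u_0 = 2/7;  a_1 = 2;  u_1 = (u_0 − 2)/3 = -4/7
  u_1 = -4/7;  a_2 = 2;  u_2 = (u_1 − 2)/3 = -6/7
Digits: (0, 2, 2).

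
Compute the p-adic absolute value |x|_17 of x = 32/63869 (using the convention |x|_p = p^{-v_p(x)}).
|32/63869|_17 = 4913

Step 1 — compute v_17(x) by factoring powers of 17 out of the numerator and denominator: v_17(32/63869) = -3. Step 2 — apply |x|_p = p^{-v_p(x)} = 17^{3} = 4913.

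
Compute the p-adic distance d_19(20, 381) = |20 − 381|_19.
d_19(20, 381) = 1/361

Step 1 — x − y = 20 − 381 = -361. Step 2 — v_19(-361) = 2 (factor: -361 = −(19^2 · 1); the sign does not affect v_p). Step 3 — |x − y|_19 = 19^{-2} = 1/361.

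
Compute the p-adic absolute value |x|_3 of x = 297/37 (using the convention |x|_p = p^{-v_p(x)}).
|297/37|_3 = 1/27

Step 1 — compute v_3(x) by factoring powers of 3 out of the numerator and denominator: v_3(297/37) = 3. Step 2 — apply |x|_p = p^{-v_p(x)} = 3^{-3} = 1/27.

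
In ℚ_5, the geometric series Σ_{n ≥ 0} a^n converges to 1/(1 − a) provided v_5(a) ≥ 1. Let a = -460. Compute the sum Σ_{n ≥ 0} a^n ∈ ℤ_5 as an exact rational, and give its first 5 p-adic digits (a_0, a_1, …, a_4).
Σ a^n = 1/(1 − a) = 1/461;  first 5 digits = (1, 3, 0, 1, 1)

v_5(a) = 1 ≥ 1, so the series converges in ℤ_5 to 1/(1 − a) = 1/(1 − (-460)) = 1/461. Expand this rational in ℤ_5: compute digits iteratively via d_i = x_i mod 5, x_{i+1} = (x_i − d_i)/5. The first 5 digits are (1, 3, 0, 1, 1).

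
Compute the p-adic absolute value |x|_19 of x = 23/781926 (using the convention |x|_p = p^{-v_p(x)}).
|23/781926|_19 = 130321

Step 1 — compute v_19(x) by factoring powers of 19 out of the numerator and denominator: v_19(23/781926) = -4. Step 2 — apply |x|_p = p^{-v_p(x)} = 19^{4} = 130321.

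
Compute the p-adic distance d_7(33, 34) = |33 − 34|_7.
d_7(33, 34) = 1

Step 1 — x − y = 33 − 34 = -1. Step 2 — v_7(-1) = 0 (factor: -1 = −(7^0 · 1); the sign does not affect v_p). Step 3 — |x − y|_7 = 7^{0} = 1.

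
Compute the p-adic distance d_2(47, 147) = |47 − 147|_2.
d_2(47, 147) = 1/4

Step 1 — x − y = 47 − 147 = -100. Step 2 — v_2(-100) = 2 (factor: -100 = −(2^2 · 25); the sign does not affect v_p). Step 3 — |x − y|_2 = 2^{-2} = 1/4.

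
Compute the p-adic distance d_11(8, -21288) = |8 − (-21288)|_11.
d_11(8, -21288) = 1/1331

Step 1 — x − y = 8 − (-21288) = 21296. Step 2 — v_11(21296) = 3 (factor: 21296 = (11^3 · 16); the sign does not affect v_p). Step 3 — |x − y|_11 = 11^{-3} = 1/1331.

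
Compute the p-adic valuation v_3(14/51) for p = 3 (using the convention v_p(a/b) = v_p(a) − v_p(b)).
v_3(14/51) = -1

Factor powers of 3 from the numerator and denominator of the reduced fraction: 14 = 3^0 · 14 and 51 = 3^1 · 17. Apply v_p(a/b) = v_p(a) − v_p(b): v_3(14/51) = 0 − 1 = -1.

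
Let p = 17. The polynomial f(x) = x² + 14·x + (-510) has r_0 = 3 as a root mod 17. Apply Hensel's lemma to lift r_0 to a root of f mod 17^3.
r_2 = 1312 (mod 4913)

Hensel: r_{i+1} = r_i − f(r_i)·(f′(r_i))^{-1} mod 17^{i+2}, f′(x) = 2x + 14. Iterate:
  r_0 = 3 (mod 17)
  r_1 = 156 (mod 289)
  r_2 = 1312 (mod 4913)
Final: r = 1312 satisfies f(r) ≡ 0 mod 17^3.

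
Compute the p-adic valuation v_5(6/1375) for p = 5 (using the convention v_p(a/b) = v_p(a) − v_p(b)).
v_5(6/1375) = -3

Factor powers of 5 from the numerator and denominator of the reduced fraction: 6 = 5^0 · 6 and 1375 = 5^3 · 11. Apply v_p(a/b) = v_p(a) − v_p(b): v_5(6/1375) = 0 − 3 = -3.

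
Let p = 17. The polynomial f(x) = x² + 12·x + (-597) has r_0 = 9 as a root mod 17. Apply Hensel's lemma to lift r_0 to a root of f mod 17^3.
r_2 = 1641 (mod 4913)

Hensel: r_{i+1} = r_i − f(r_i)·(f′(r_i))^{-1} mod 17^{i+2}, f′(x) = 2x + 12. Iterate:
  r_0 = 9 (mod 17)
  r_1 = 196 (mod 289)
  r_2 = 1641 (mod 4913)
Final: r = 1641 satisfies f(r) ≡ 0 mod 17^3.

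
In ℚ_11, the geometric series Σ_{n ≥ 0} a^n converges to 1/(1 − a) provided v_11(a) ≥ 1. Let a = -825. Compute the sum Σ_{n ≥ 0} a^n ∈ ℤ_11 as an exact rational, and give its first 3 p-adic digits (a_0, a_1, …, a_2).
Σ a^n = 1/(1 − a) = 1/826;  first 3 digits = (1, 2, 8)

v_11(a) = 1 ≥ 1, so the series converges in ℤ_11 to 1/(1 − a) = 1/(1 − (-825)) = 1/826. Expand this rational in ℤ_11: compute digits iteratively via d_i = x_i mod 11, x_{i+1} = (x_i − d_i)/11. The first 3 digits are (1, 2, 8).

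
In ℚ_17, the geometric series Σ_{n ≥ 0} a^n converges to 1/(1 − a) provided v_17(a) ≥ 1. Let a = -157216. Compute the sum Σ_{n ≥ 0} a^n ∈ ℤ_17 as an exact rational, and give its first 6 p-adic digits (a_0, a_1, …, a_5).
Σ a^n = 1/(1 − a) = 1/157217;  first 6 digits = (1, 0, 0, 2, 15, 16)

v_17(a) = 3 ≥ 1, so the series converges in ℤ_17 to 1/(1 − a) = 1/(1 − (-157216)) = 1/157217. Expand this rational in ℤ_17: compute digits iteratively via d_i = x_i mod 17, x_{i+1} = (x_i − d_i)/17. The first 6 digits are (1, 0, 0, 2, 15, 16).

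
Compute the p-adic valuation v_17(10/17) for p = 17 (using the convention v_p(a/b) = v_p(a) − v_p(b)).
v_17(10/17) = -1

Factor powers of 17 from the numerator and denominator of the reduced fraction: 10 = 17^0 · 10 and 17 = 17^1 · 1. Apply v_p(a/b) = v_p(a) − v_p(b): v_17(10/17) = 0 − 1 = -1.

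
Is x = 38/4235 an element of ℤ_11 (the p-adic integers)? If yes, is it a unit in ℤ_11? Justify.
x ∉ ℤ_11 (v_11(x) = -2 < 0)

ℤ_11 = {x ∈ ℚ_11 : v_11(x) ≥ 0} and ℤ_11^× = {x ∈ ℤ_11 : v_11(x) = 0}. Here v_11(38/4235) = v_11(num) − v_11(den) = -2; compare against these criteria.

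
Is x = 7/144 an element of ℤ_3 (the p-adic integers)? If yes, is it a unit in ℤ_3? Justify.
x ∉ ℤ_3 (v_3(x) = -2 < 0)

ℤ_3 = {x ∈ ℚ_3 : v_3(x) ≥ 0} and ℤ_3^× = {x ∈ ℤ_3 : v_3(x) = 0}. Here v_3(7/144) = v_3(num) − v_3(den) = -2; compare against these criteria.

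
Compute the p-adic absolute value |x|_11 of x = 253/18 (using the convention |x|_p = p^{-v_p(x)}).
|253/18|_11 = 1/11

Step 1 — compute v_11(x) by factoring powers of 11 out of the numerator and denominator: v_11(253/18) = 1. Step 2 — apply |x|_p = p^{-v_p(x)} = 11^{-1} = 1/11.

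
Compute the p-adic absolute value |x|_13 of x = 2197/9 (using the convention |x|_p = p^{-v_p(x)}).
|2197/9|_13 = 1/2197

Step 1 — compute v_13(x) by factoring powers of 13 out of the numerator and denominator: v_13(2197/9) = 3. Step 2 — apply |x|_p = p^{-v_p(x)} = 13^{-3} = 1/2197.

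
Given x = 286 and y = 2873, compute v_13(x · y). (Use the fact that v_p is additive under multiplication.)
v_13(821678) = 3

v_p(x) = 1 (factor: 286 = 13^1 · 22); v_p(y) = 2 (factor: 2873 = 13^2 · 17). Additivity: v_p(xy) = v_p(x) + v_p(y) = 1 + 2 = 3. (Direct check: xy = 821678 = 13^3 · (374).)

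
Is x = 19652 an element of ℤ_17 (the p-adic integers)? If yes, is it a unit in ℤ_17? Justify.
x ∈ ℤ_17 but not a unit; v_17(x) = 3 > 0

ℤ_17 = {x ∈ ℚ_17 : v_17(x) ≥ 0} and ℤ_17^× = {x ∈ ℤ_17 : v_17(x) = 0}. Here v_17(19652) = v_17(num) − v_17(den) = 3; compare against these criteria.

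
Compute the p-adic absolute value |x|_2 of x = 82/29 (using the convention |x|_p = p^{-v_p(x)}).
|82/29|_2 = 1/2

Step 1 — compute v_2(x) by factoring powers of 2 out of the numerator and denominator: v_2(82/29) = 1. Step 2 — apply |x|_p = p^{-v_p(x)} = 2^{-1} = 1/2.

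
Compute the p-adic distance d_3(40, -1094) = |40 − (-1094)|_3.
d_3(40, -1094) = 1/81

Step 1 — x − y = 40 − (-1094) = 1134. Step 2 — v_3(1134) = 4 (factor: 1134 = (3^4 · 14); the sign does not affect v_p). Step 3 — |x − y|_3 = 3^{-4} = 1/81.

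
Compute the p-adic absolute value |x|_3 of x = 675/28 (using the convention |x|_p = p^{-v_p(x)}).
|675/28|_3 = 1/27

Step 1 — compute v_3(x) by factoring powers of 3 out of the numerator and denominator: v_3(675/28) = 3. Step 2 — apply |x|_p = p^{-v_p(x)} = 3^{-3} = 1/27.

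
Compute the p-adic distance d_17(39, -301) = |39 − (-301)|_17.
d_17(39, -301) = 1/17

Step 1 — x − y = 39 − (-301) = 340. Step 2 — v_17(340) = 1 (factor: 340 = (17^1 · 20); the sign does not affect v_p). Step 3 — |x − y|_17 = 17^{-1} = 1/17.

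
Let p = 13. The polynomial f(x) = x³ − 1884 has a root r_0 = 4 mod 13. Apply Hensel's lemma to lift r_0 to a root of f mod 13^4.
r_3 = 21519 (mod 28561)

Hensel: r_{i+1} = r_i − f(r_i)/f′(r_i) mod 13^{i+2}, where f′(x) = 3x². Iterate:
  r_0 = 4 (mod 13)
  r_1 = 56 (mod 169)
  r_2 = 1746 (mod 2197)
  r_3 = 21519 (mod 28561)
Final: r = 21519 with f(r) ≡ 0 mod 13^4.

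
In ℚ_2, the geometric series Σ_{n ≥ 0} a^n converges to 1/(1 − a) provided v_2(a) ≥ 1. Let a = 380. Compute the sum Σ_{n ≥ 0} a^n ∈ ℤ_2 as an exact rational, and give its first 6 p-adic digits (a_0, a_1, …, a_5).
Σ a^n = 1/(1 − a) = -1/379;  first 6 digits = (1, 0, 1, 1, 0, 0)

v_2(a) = 2 ≥ 1, so the series converges in ℤ_2 to 1/(1 − a) = 1/(1 − 380) = -1/379. Expand this rational in ℤ_2: compute digits iteratively via d_i = x_i mod 2, x_{i+1} = (x_i − d_i)/2. The first 6 digits are (1, 0, 1, 1, 0, 0).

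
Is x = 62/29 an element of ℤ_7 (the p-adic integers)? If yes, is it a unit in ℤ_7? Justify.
x ∈ ℤ_7^× (unit); v_7(x) = 0

ℤ_7 = {x ∈ ℚ_7 : v_7(x) ≥ 0} and ℤ_7^× = {x ∈ ℤ_7 : v_7(x) = 0}. Here v_7(62/29) = v_7(num) − v_7(den) = 0; compare against these criteria.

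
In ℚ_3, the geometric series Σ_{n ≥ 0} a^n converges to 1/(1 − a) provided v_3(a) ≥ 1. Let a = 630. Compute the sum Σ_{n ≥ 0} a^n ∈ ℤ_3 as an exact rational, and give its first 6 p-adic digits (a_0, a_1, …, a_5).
Σ a^n = 1/(1 − a) = -1/629;  first 6 digits = (1, 0, 1, 2, 2, 0)

v_3(a) = 2 ≥ 1, so the series converges in ℤ_3 to 1/(1 − a) = 1/(1 − 630) = -1/629. Expand this rational in ℤ_3: compute digits iteratively via d_i = x_i mod 3, x_{i+1} = (x_i − d_i)/3. The first 6 digits are (1, 0, 1, 2, 2, 0).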